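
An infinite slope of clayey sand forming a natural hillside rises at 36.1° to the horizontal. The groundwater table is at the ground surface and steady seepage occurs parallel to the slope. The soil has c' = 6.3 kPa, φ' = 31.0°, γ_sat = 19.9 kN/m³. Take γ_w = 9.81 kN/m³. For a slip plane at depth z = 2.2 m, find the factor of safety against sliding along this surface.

With seepage parallel to the slope and the water table at the surface, the effective normal stress on the slip plane uses the buoyant unit weight γ' = γ_sat − γ_w while the driving shear stress uses γ_sat:
FS = [c' + γ' z cos²β tanφ'] / [γ_sat z sinβ cosβ]
γ' = 19.9 − 9.81 = 10.09 kN/m³
Numerator = 6.3 + 10.09·2.2·cos²36.1°·tan31.0° = 6.3 + 10.09·2.2·0.6528·0.6009 = 15.008 kPa
Denominator = 19.9·2.2·sin36.1°·cos36.1° = 19.9·2.2·0.5892·0.8080 = 20.842 kPa
FS = 15.008 / 20.842 = 0.720

FS = 0.72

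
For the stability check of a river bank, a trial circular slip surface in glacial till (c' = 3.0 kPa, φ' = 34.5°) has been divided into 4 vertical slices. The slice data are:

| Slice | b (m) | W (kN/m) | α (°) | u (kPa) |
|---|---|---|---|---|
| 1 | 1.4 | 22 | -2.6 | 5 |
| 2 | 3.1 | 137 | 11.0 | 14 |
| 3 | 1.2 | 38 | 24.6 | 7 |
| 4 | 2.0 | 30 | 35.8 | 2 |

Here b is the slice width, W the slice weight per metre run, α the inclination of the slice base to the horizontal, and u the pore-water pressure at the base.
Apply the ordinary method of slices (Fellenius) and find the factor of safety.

FS = 2.19

Ordinary method of slices: FS = Σ[c'·Δl_i + (W_i cosα_i − u_i·Δl_i)·tanφ'] / Σ W_i sinα_i, with Δl_i = b_i / cosα_i.
Slice 1: Δl = 1.4/cos(-2.6°) = 1.401 m; N'_1 = 22·cos(-2.6°) − 5·1.401 = 15.0; c'Δl = 4.20; W sinα = -1.0
Slice 2: Δl = 3.1/cos11.0° = 3.158 m; N'_2 = 137·cos11.0° − 14·3.158 = 90.3; c'Δl = 9.47; W sinα = 26.1
Slice 3: Δl = 1.2/cos24.6° = 1.320 m; N'_3 = 38·cos24.6° − 7·1.320 = 25.3; c'Δl = 3.96; W sinα = 15.8
Slice 4: Δl = 2.0/cos35.8° = 2.466 m; N'_4 = 30·cos35.8° − 2·2.466 = 19.4; c'Δl = 7.40; W sinα = 17.5
Σc'Δl = 25.0 kN/m; ΣN' = 150.0 kN/m; ΣW sinα = 58.5 kN/m
Resisting = 25.0 + 150.0·tan34.5° = 25.0 + 103.1 = 128.1 kN/m
FS = 128.1 / 58.5 = 2.189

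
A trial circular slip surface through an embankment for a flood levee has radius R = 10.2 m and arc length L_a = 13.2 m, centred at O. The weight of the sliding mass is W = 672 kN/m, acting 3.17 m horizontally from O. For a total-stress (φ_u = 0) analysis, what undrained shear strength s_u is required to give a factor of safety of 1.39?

s_u = 22.0 kPa

FS = s_u·L_a·R / (W·d), so s_u = FS·W·d / (L_a·R).
s_u = 1.39·672·3.17 / (13.20·10.2) = 2961.0 / 134.64 = 21.99 kPa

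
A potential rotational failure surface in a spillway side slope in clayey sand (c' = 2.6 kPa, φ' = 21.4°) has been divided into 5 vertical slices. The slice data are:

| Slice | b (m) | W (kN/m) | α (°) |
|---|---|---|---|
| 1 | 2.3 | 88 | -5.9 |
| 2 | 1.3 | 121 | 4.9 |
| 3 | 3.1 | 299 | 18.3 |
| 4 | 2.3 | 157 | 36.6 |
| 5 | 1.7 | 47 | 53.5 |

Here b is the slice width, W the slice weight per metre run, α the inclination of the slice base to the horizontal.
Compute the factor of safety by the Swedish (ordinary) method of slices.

FS = 1.26

Ordinary method of slices: FS = Σ[c'·Δl_i + (W_i cosα_i)·tanφ'] / Σ W_i sinα_i, with Δl_i = b_i / cosα_i.
Slice 1: Δl = 2.3/cos(-5.9°) = 2.312 m; N'_1 = 88·cos(-5.9°) = 87.5; c'Δl = 6.01; W sinα = -9.0
Slice 2: Δl = 1.3/cos4.9° = 1.305 m; N'_2 = 121·cos4.9° = 120.6; c'Δl = 3.39; W sinα = 10.3
Slice 3: Δl = 3.1/cos18.3° = 3.265 m; N'_3 = 299·cos18.3° = 283.9; c'Δl = 8.49; W sinα = 93.9
Slice 4: Δl = 2.3/cos36.6° = 2.865 m; N'_4 = 157·cos36.6° = 126.0; c'Δl = 7.45; W sinα = 93.6
Slice 5: Δl = 1.7/cos53.5° = 2.858 m; N'_5 = 47·cos53.5° = 28.0; c'Δl = 7.43; W sinα = 37.8
Σc'Δl = 32.8 kN/m; ΣN' = 646.0 kN/m; ΣW sinα = 226.6 kN/m
Resisting = 32.8 + 646.0·tan21.4° = 32.8 + 253.2 = 285.9 kN/m
FS = 285.9 / 226.6 = 1.262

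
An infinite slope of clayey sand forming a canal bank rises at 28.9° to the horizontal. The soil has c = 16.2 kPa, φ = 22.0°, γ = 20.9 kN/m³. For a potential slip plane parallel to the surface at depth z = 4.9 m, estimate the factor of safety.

For an infinite slope with a slip plane parallel to the surface (no pore pressure): FS = [c + γz cos²β tanφ] / [γz sinβ cosβ].
γz = 20.9·4.9 = 102.41 kN/m²
Numerator = 16.2 + 102.41·cos²28.9°·tan22.0° = 16.2 + 102.41·0.7664·0.4040 = 47.912 kPa
Denominator = 102.41·sin28.9°·cos28.9° = 102.41·0.4833·0.8755 = 43.329 kPa
FS = 47.912 / 43.329 = 1.106

FS = 1.11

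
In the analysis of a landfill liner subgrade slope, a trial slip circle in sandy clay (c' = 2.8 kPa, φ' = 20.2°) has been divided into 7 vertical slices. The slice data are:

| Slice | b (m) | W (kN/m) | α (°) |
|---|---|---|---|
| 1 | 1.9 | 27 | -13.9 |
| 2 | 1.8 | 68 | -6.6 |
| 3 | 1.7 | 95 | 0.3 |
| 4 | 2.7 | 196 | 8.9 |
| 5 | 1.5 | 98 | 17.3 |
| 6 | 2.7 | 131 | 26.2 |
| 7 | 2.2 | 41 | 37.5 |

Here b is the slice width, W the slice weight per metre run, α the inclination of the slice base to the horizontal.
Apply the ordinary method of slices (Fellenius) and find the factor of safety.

FS = 2.13

Ordinary method of slices: FS = Σ[c'·Δl_i + (W_i cosα_i)·tanφ'] / Σ W_i sinα_i, with Δl_i = b_i / cosα_i.
Slice 1: Δl = 1.9/cos(-13.9°) = 1.957 m; N'_1 = 27·cos(-13.9°) = 26.2; c'Δl = 5.48; W sinα = -6.5
Slice 2: Δl = 1.8/cos(-6.6°) = 1.812 m; N'_2 = 68·cos(-6.6°) = 67.5; c'Δl = 5.07; W sinα = -7.8
Slice 3: Δl = 1.7/cos0.3° = 1.700 m; N'_3 = 95·cos0.3° = 95.0; c'Δl = 4.76; W sinα = 0.5
Slice 4: Δl = 2.7/cos8.9° = 2.733 m; N'_4 = 196·cos8.9° = 193.6; c'Δl = 7.65; W sinα = 30.3
Slice 5: Δl = 1.5/cos17.3° = 1.571 m; N'_5 = 98·cos17.3° = 93.6; c'Δl = 4.40; W sinα = 29.1
Slice 6: Δl = 2.7/cos26.2° = 3.009 m; N'_6 = 131·cos26.2° = 117.5; c'Δl = 8.43; W sinα = 57.8
Slice 7: Δl = 2.2/cos37.5° = 2.773 m; N'_7 = 41·cos37.5° = 32.5; c'Δl = 7.76; W sinα = 25.0
Σc'Δl = 43.6 kN/m; ΣN' = 626.0 kN/m; ΣW sinα = 128.5 kN/m
Resisting = 43.6 + 626.0·tan20.2° = 43.6 + 230.3 = 273.9 kN/m
FS = 273.9 / 128.5 = 2.132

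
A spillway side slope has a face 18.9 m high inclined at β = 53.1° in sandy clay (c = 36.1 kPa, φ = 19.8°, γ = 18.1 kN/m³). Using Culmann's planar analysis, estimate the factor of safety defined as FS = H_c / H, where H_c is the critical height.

FS = 1.93

H_c = (4c/γ) · sinβ cosφ / [1 − cos(β − φ)]
    = (4·36.1/18.1) · sin53.1°·cos19.8° / [1 − cos33.3°]
    = 7.978 · 0.7524 / 0.1642 = 36.56 m
FS = H_c / H = 36.56 / 18.9 = 1.934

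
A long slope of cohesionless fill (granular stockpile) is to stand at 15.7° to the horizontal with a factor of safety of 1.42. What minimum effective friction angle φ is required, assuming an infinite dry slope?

FS = tanφ/tanβ ⇒ tanφ = FS · tanβ = 1.42 · tan15.7° = 0.3991
φ = arctan(0.3991) = 21.76°

φ = 21.8°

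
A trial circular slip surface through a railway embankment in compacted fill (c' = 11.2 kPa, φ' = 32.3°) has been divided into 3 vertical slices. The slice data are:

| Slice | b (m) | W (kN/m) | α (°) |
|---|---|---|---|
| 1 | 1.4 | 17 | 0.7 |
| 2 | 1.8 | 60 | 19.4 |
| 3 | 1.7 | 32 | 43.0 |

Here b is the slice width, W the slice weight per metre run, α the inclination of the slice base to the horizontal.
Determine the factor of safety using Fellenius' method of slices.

FS = 2.96

Ordinary method of slices: FS = Σ[c'·Δl_i + (W_i cosα_i)·tanφ'] / Σ W_i sinα_i, with Δl_i = b_i / cosα_i.
Slice 1: Δl = 1.4/cos0.7° = 1.400 m; N'_1 = 17·cos0.7° = 17.0; c'Δl = 15.68; W sinα = 0.2
Slice 2: Δl = 1.8/cos19.4° = 1.908 m; N'_2 = 60·cos19.4° = 56.6; c'Δl = 21.37; W sinα = 19.9
Slice 3: Δl = 1.7/cos43.0° = 2.324 m; N'_3 = 32·cos43.0° = 23.4; c'Δl = 26.03; W sinα = 21.8
Σc'Δl = 63.1 kN/m; ΣN' = 97.0 kN/m; ΣW sinα = 42.0 kN/m
Resisting = 63.1 + 97.0·tan32.3° = 63.1 + 61.3 = 124.4 kN/m
FS = 124.4 / 42.0 = 2.965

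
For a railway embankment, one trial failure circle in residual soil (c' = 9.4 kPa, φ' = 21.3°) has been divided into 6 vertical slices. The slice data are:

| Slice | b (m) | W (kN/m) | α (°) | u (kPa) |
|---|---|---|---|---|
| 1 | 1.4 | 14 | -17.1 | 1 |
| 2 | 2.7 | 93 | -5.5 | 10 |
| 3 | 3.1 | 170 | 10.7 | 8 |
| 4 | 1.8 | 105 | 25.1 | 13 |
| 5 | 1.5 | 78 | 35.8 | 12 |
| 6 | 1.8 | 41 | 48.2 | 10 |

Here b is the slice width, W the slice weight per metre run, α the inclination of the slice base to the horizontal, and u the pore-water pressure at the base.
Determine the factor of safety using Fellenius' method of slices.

Ordinary method of slices: FS = Σ[c'·Δl_i + (W_i cosα_i − u_i·Δl_i)·tanφ'] / Σ W_i sinα_i, with Δl_i = b_i / cosα_i.
Slice 1: Δl = 1.4/cos(-17.1°) = 1.465 m; N'_1 = 14·cos(-17.1°) − 1·1.465 = 11.9; c'Δl = 13.77; W sinα = -4.1
Slice 2: Δl = 2.7/cos(-5.5°) = 2.712 m; N'_2 = 93·cos(-5.5°) − 10·2.712 = 65.4; c'Δl = 25.50; W sinα = -8.9
Slice 3: Δl = 3.1/cos10.7° = 3.155 m; N'_3 = 170·cos10.7° − 8·3.155 = 141.8; c'Δl = 29.66; W sinα = 31.6
Slice 4: Δl = 1.8/cos25.1° = 1.988 m; N'_4 = 105·cos25.1° − 13·1.988 = 69.2; c'Δl = 18.68; W sinα = 44.5
Slice 5: Δl = 1.5/cos35.8° = 1.849 m; N'_5 = 78·cos35.8° − 12·1.849 = 41.1; c'Δl = 17.38; W sinα = 45.6
Slice 6: Δl = 1.8/cos48.2° = 2.701 m; N'_6 = 41·cos48.2° − 10·2.701 = 0.3; c'Δl = 25.39; W sinα = 30.6
Σc'Δl = 130.4 kN/m; ΣN' = 329.8 kN/m; ΣW sinα = 139.3 kN/m
Resisting = 130.4 + 329.8·tan21.3° = 130.4 + 128.6 = 259.0 kN/m
FS = 259.0 / 139.3 = 1.859

FS = 1.86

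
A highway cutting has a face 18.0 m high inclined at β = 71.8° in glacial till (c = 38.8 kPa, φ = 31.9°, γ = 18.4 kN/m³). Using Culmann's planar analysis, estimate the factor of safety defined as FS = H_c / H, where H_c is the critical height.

H_c = (4c/γ) · sinβ cosφ / [1 − cos(β − φ)]
    = (4·38.8/18.4) · sin71.8°·cos31.9° / [1 − cos39.9°]
    = 8.435 · 0.8065 / 0.2328 = 29.22 m
FS = H_c / H = 29.22 / 18.0 = 1.623

FS = 1.62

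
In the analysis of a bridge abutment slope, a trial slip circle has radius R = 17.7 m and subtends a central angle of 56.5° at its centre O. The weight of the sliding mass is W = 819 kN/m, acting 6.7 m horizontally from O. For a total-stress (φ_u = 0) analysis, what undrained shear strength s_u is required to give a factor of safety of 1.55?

FS = s_u·L_a·R / (W·d), so s_u = FS·W·d / (L_a·R).
Arc length L_a = R·θ = 17.7·(56.5°·π/180) = 17.7·0.9861 = 17.45 m
s_u = 1.55·819·6.7 / (17.45·17.7) = 8505.3 / 308.94 = 27.53 kPa

s_u = 27.5 kPa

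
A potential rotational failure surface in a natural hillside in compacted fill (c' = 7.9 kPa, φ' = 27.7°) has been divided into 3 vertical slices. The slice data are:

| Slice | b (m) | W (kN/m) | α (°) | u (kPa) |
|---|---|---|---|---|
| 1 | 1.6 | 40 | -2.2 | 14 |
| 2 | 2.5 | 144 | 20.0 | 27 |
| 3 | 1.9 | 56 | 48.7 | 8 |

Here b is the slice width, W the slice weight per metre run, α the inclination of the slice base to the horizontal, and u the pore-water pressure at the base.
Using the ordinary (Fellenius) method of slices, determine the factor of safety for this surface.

Ordinary method of slices: FS = Σ[c'·Δl_i + (W_i cosα_i − u_i·Δl_i)·tanφ'] / Σ W_i sinα_i, with Δl_i = b_i / cosα_i.
Slice 1: Δl = 1.6/cos(-2.2°) = 1.601 m; N'_1 = 40·cos(-2.2°) − 14·1.601 = 17.6; c'Δl = 12.65; W sinα = -1.5
Slice 2: Δl = 2.5/cos20.0° = 2.660 m; N'_2 = 144·cos20.0° − 27·2.660 = 63.5; c'Δl = 21.02; W sinα = 49.3
Slice 3: Δl = 1.9/cos48.7° = 2.879 m; N'_3 = 56·cos48.7° − 8·2.879 = 13.9; c'Δl = 22.74; W sinα = 42.1
Σc'Δl = 56.4 kN/m; ΣN' = 95.0 kN/m; ΣW sinα = 89.8 kN/m
Resisting = 56.4 + 95.0·tan27.7° = 56.4 + 49.9 = 106.3 kN/m
FS = 106.3 / 89.8 = 1.184

FS = 1.18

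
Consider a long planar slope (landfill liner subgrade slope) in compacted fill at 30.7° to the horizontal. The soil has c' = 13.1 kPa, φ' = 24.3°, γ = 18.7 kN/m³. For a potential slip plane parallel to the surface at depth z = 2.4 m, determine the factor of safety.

FS = 1.43

For an infinite slope with a slip plane parallel to the surface (no pore pressure): FS = [c' + γz cos²β tanφ'] / [γz sinβ cosβ].
γz = 18.7·2.4 = 44.88 kN/m²
Numerator = 13.1 + 44.88·cos²30.7°·tan24.3° = 13.1 + 44.88·0.7393·0.4515 = 28.082 kPa
Denominator = 44.88·sin30.7°·cos30.7° = 44.88·0.5105·0.8599 = 19.702 kPa
FS = 28.082 / 19.702 = 1.425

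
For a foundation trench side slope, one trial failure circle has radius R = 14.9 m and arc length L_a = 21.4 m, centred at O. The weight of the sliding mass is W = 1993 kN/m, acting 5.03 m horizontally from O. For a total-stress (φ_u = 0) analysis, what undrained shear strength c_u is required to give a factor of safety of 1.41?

c_u = 44.3 kPa

FS = c_u·L_a·R / (W·d), so c_u = FS·W·d / (L_a·R).
c_u = 1.41·1993·5.03 / (21.40·14.9) = 14135.0 / 318.86 = 44.33 kPa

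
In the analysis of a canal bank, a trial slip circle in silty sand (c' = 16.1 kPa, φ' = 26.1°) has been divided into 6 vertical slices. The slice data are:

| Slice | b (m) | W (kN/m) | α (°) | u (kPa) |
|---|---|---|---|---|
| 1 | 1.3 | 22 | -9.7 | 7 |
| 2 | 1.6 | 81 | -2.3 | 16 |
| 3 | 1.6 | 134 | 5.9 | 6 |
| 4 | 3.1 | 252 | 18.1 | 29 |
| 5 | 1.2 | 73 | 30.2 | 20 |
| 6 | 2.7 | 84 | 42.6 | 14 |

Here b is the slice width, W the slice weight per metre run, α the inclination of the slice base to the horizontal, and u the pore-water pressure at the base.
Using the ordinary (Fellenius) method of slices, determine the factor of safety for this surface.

FS = 2.21

Ordinary method of slices: FS = Σ[c'·Δl_i + (W_i cosα_i − u_i·Δl_i)·tanφ'] / Σ W_i sinα_i, with Δl_i = b_i / cosα_i.
Slice 1: Δl = 1.3/cos(-9.7°) = 1.319 m; N'_1 = 22·cos(-9.7°) − 7·1.319 = 12.5; c'Δl = 21.23; W sinα = -3.7
Slice 2: Δl = 1.6/cos(-2.3°) = 1.601 m; N'_2 = 81·cos(-2.3°) − 16·1.601 = 55.3; c'Δl = 25.78; W sinα = -3.3
Slice 3: Δl = 1.6/cos5.9° = 1.609 m; N'_3 = 134·cos5.9° − 6·1.609 = 123.6; c'Δl = 25.90; W sinα = 13.8
Slice 4: Δl = 3.1/cos18.1° = 3.261 m; N'_4 = 252·cos18.1° − 29·3.261 = 144.9; c'Δl = 52.51; W sinα = 78.3
Slice 5: Δl = 1.2/cos30.2° = 1.388 m; N'_5 = 73·cos30.2° − 20·1.388 = 35.3; c'Δl = 22.35; W sinα = 36.7
Slice 6: Δl = 2.7/cos42.6° = 3.668 m; N'_6 = 84·cos42.6° − 14·3.668 = 10.5; c'Δl = 59.05; W sinα = 56.9
Σc'Δl = 206.8 kN/m; ΣN' = 382.2 kN/m; ΣW sinα = 178.7 kN/m
Resisting = 206.8 + 382.2·tan26.1° = 206.8 + 187.2 = 394.0 kN/m
FS = 394.0 / 178.7 = 2.205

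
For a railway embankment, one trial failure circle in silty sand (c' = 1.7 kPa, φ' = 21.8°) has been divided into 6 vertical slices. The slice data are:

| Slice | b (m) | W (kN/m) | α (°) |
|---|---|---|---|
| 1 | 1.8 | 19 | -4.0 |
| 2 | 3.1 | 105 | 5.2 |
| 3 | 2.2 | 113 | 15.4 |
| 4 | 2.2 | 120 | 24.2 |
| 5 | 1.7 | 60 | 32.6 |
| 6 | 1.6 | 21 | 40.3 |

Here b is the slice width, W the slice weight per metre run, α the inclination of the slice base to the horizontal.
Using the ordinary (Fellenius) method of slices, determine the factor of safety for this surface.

Ordinary method of slices: FS = Σ[c'·Δl_i + (W_i cosα_i)·tanφ'] / Σ W_i sinα_i, with Δl_i = b_i / cosα_i.
Slice 1: Δl = 1.8/cos(-4.0°) = 1.804 m; N'_1 = 19·cos(-4.0°) = 19.0; c'Δl = 3.07; W sinα = -1.3
Slice 2: Δl = 3.1/cos5.2° = 3.113 m; N'_2 = 105·cos5.2° = 104.6; c'Δl = 5.29; W sinα = 9.5
Slice 3: Δl = 2.2/cos15.4° = 2.282 m; N'_3 = 113·cos15.4° = 108.9; c'Δl = 3.88; W sinα = 30.0
Slice 4: Δl = 2.2/cos24.2° = 2.412 m; N'_4 = 120·cos24.2° = 109.5; c'Δl = 4.10; W sinα = 49.2
Slice 5: Δl = 1.7/cos32.6° = 2.018 m; N'_5 = 60·cos32.6° = 50.5; c'Δl = 3.43; W sinα = 32.3
Slice 6: Δl = 1.6/cos40.3° = 2.098 m; N'_6 = 21·cos40.3° = 16.0; c'Δl = 3.57; W sinα = 13.6
Σc'Δl = 23.3 kN/m; ΣN' = 408.5 kN/m; ΣW sinα = 133.3 kN/m
Resisting = 23.3 + 408.5·tan21.8° = 23.3 + 163.4 = 186.7 kN/m
FS = 186.7 / 133.3 = 1.401

FS = 1.40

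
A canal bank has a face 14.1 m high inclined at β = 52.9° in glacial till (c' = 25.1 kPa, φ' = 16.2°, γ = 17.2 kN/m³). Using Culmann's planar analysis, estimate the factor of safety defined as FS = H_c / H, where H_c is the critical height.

FS = 1.60

H_c = (4c'/γ) · sinβ cosφ' / [1 − cos(β − φ')]
    = (4·25.1/17.2) · sin52.9°·cos16.2° / [1 − cos36.7°]
    = 5.837 · 0.7659 / 0.1982 = 22.55 m
FS = H_c / H = 22.55 / 14.1 = 1.600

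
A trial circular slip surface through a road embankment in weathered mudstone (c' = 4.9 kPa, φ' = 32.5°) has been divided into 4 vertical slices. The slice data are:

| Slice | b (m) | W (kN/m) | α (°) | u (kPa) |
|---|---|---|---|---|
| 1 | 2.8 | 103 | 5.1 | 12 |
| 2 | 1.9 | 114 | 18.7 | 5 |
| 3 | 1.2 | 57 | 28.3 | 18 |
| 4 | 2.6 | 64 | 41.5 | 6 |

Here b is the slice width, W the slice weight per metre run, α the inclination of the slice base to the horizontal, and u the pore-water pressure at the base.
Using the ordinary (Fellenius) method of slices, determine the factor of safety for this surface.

Ordinary method of slices: FS = Σ[c'·Δl_i + (W_i cosα_i − u_i·Δl_i)·tanφ'] / Σ W_i sinα_i, with Δl_i = b_i / cosα_i.
Slice 1: Δl = 2.8/cos5.1° = 2.811 m; N'_1 = 103·cos5.1° − 12·2.811 = 68.9; c'Δl = 13.77; W sinα = 9.2
Slice 2: Δl = 1.9/cos18.7° = 2.006 m; N'_2 = 114·cos18.7° − 5·2.006 = 98.0; c'Δl = 9.83; W sinα = 36.5
Slice 3: Δl = 1.2/cos28.3° = 1.363 m; N'_3 = 57·cos28.3° − 18·1.363 = 25.7; c'Δl = 6.68; W sinα = 27.0
Slice 4: Δl = 2.6/cos41.5° = 3.472 m; N'_4 = 64·cos41.5° − 6·3.472 = 27.1; c'Δl = 17.01; W sinα = 42.4
Σc'Δl = 47.3 kN/m; ΣN' = 219.6 kN/m; ΣW sinα = 115.1 kN/m
Resisting = 47.3 + 219.6·tan32.5° = 47.3 + 139.9 = 187.2 kN/m
FS = 187.2 / 115.1 = 1.626

FS = 1.63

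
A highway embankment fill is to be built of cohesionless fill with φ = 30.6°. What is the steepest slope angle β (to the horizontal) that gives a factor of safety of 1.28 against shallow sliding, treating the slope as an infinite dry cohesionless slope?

For an infinite dry cohesionless slope FS = tanφ/tanβ, so tanβ = tanφ / FS.
tanβ = tan30.6° / 1.28 = 0.5914 / 1.28 = 0.4620
β = arctan(0.4620) = 24.80°

β = 24.8°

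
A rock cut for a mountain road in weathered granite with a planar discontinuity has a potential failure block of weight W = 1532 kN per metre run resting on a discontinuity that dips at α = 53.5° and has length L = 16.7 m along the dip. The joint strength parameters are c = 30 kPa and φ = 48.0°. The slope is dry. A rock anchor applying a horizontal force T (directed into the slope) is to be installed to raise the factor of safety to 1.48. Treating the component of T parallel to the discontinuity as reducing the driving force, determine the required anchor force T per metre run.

Resolving forces along and normal to the sliding plane, with the horizontal anchor force T adding T·sinα to the effective normal force and T·cosα acting up the plane against the driving force:
FS = [cL + (W cosα + T sinα) tanφ] / [W sinα − T cosα]
Without the anchor: N' = 911.3 kN/m, driving T_d = 1231.5 kN/m, resisting R = 30·16.7 + 911.3·tan48.0° = 1513.1 kN/m, FS = 1.23.
Setting FS = 1.48 and solving for T:
1.48·(1231.5 − T cos53.5°) = 1513.1 + T sin53.5°·tan48.0°
T·(sin53.5°·tan48.0° + 1.48·cos53.5°) = 1.48·1231.5 − 1513.1
T·(0.8039·1.1106 + 1.48·0.5948) = 1822.6 − 1513.1 = 309.6
T·1.7731 = 309.6
T = 174.6 kN/m

T = 175 kN/m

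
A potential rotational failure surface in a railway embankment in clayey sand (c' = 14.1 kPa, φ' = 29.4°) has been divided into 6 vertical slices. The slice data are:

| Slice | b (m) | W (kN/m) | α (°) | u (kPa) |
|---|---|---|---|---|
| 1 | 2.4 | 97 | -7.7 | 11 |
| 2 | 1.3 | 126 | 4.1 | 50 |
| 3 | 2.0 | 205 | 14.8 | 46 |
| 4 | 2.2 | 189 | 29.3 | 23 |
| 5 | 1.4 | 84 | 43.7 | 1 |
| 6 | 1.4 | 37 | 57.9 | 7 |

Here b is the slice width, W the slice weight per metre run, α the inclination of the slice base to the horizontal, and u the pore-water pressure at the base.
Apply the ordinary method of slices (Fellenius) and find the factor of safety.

FS = 1.77

Ordinary method of slices: FS = Σ[c'·Δl_i + (W_i cosα_i − u_i·Δl_i)·tanφ'] / Σ W_i sinα_i, with Δl_i = b_i / cosα_i.
Slice 1: Δl = 2.4/cos(-7.7°) = 2.422 m; N'_1 = 97·cos(-7.7°) − 11·2.422 = 69.5; c'Δl = 34.15; W sinα = -13.0
Slice 2: Δl = 1.3/cos4.1° = 1.303 m; N'_2 = 126·cos4.1° − 50·1.303 = 60.5; c'Δl = 18.38; W sinα = 9.0
Slice 3: Δl = 2.0/cos14.8° = 2.069 m; N'_3 = 205·cos14.8° − 46·2.069 = 103.0; c'Δl = 29.17; W sinα = 52.4
Slice 4: Δl = 2.2/cos29.3° = 2.523 m; N'_4 = 189·cos29.3° − 23·2.523 = 106.8; c'Δl = 35.57; W sinα = 92.5
Slice 5: Δl = 1.4/cos43.7° = 1.936 m; N'_5 = 84·cos43.7° − 1·1.936 = 58.8; c'Δl = 27.30; W sinα = 58.0
Slice 6: Δl = 1.4/cos57.9° = 2.635 m; N'_6 = 37·cos57.9° − 7·2.635 = 1.2; c'Δl = 37.15; W sinα = 31.3
Σc'Δl = 181.7 kN/m; ΣN' = 399.8 kN/m; ΣW sinα = 230.2 kN/m
Resisting = 181.7 + 399.8·tan29.4° = 181.7 + 225.3 = 407.0 kN/m
FS = 407.0 / 230.2 = 1.768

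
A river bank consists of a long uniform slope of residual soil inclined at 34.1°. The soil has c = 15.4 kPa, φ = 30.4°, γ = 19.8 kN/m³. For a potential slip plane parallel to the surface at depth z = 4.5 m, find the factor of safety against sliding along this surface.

FS = 1.24

For an infinite slope with a slip plane parallel to the surface (no pore pressure): FS = [c + γz cos²β tanφ] / [γz sinβ cosβ].
γz = 19.8·4.5 = 89.10 kN/m²
Numerator = 15.4 + 89.10·cos²34.1°·tan30.4° = 15.4 + 89.10·0.6857·0.5867 = 51.244 kPa
Denominator = 89.10·sin34.1°·cos34.1° = 89.10·0.5606·0.8281 = 41.364 kPa
FS = 51.244 / 41.364 = 1.239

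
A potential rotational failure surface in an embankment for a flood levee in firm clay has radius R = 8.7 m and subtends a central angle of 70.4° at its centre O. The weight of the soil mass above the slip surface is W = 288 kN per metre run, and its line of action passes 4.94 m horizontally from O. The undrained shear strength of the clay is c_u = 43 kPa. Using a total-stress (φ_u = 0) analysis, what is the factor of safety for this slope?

Taking moments about the centre O, the resisting moment is provided by the undrained shear strength acting along the arc:
Arc length L_a = R·θ = 8.7·(70.4°·π/180) = 8.7·1.2287 = 10.69 m
M_R = c_u·L_a·R = 43·10.69·8.7 = 3999.1 kN·m/m
M_D = W·d = 288·4.94 = 1422.7 kN·m/m
FS = M_R / M_D = 3999.1 / 1422.7 = 2.811

FS = 2.81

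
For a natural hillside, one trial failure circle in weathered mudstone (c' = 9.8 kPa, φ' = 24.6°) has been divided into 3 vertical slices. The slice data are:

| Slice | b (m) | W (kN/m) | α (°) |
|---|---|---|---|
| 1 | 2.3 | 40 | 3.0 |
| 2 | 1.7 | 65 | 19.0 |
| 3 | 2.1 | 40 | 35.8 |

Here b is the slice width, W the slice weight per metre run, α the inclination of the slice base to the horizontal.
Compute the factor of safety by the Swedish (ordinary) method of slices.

FS = 2.72

Ordinary method of slices: FS = Σ[c'·Δl_i + (W_i cosα_i)·tanφ'] / Σ W_i sinα_i, with Δl_i = b_i / cosα_i.
Slice 1: Δl = 2.3/cos3.0° = 2.303 m; N'_1 = 40·cos3.0° = 39.9; c'Δl = 22.57; W sinα = 2.1
Slice 2: Δl = 1.7/cos19.0° = 1.798 m; N'_2 = 65·cos19.0° = 61.5; c'Δl = 17.62; W sinα = 21.2
Slice 3: Δl = 2.1/cos35.8° = 2.589 m; N'_3 = 40·cos35.8° = 32.4; c'Δl = 25.37; W sinα = 23.4
Σc'Δl = 65.6 kN/m; ΣN' = 133.8 kN/m; ΣW sinα = 46.7 kN/m
Resisting = 65.6 + 133.8·tan24.6° = 65.6 + 61.3 = 126.8 kN/m
FS = 126.8 / 46.7 = 2.719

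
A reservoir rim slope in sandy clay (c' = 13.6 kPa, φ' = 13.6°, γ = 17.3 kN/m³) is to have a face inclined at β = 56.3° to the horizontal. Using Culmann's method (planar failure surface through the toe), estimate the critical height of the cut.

H_c = 9.59 m

Culmann's analysis gives the critical failure plane at α_cr = (β + φ')/2 = (56.3 + 13.6)/2 = 34.9°, and the critical height
H_c = (4c'/γ) · sinβ cosφ' / [1 − cos(β − φ')]
    = (4·13.6/17.3) · sin56.3°·cos13.6° / [1 − cos(42.7°)]
    = 3.145 · 0.8320·0.9720 / [1 − 0.7349]
    = 3.145 · 0.8086 / 0.2651
    = 9.59 m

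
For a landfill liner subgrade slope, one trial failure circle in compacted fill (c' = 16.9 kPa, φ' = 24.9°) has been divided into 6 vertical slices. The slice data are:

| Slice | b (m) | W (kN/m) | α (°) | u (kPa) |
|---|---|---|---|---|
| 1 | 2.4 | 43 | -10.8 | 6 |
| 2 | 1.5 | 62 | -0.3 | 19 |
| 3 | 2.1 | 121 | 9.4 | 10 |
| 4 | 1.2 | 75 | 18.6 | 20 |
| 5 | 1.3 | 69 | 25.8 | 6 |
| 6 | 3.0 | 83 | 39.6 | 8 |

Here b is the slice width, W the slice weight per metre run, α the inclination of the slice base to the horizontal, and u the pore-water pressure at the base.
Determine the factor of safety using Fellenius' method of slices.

FS = 2.95

Ordinary method of slices: FS = Σ[c'·Δl_i + (W_i cosα_i − u_i·Δl_i)·tanφ'] / Σ W_i sinα_i, with Δl_i = b_i / cosα_i.
Slice 1: Δl = 2.4/cos(-10.8°) = 2.443 m; N'_1 = 43·cos(-10.8°) − 6·2.443 = 27.6; c'Δl = 41.29; W sinα = -8.1
Slice 2: Δl = 1.5/cos(-0.3°) = 1.500 m; N'_2 = 62·cos(-0.3°) − 19·1.500 = 33.5; c'Δl = 25.35; W sinα = -0.3
Slice 3: Δl = 2.1/cos9.4° = 2.129 m; N'_3 = 121·cos9.4° − 10·2.129 = 98.1; c'Δl = 35.97; W sinα = 19.8
Slice 4: Δl = 1.2/cos18.6° = 1.266 m; N'_4 = 75·cos18.6° − 20·1.266 = 45.8; c'Δl = 21.40; W sinα = 23.9
Slice 5: Δl = 1.3/cos25.8° = 1.444 m; N'_5 = 69·cos25.8° − 6·1.444 = 53.5; c'Δl = 24.40; W sinα = 30.0
Slice 6: Δl = 3.0/cos39.6° = 3.894 m; N'_6 = 83·cos39.6° − 8·3.894 = 32.8; c'Δl = 65.80; W sinα = 52.9
Σc'Δl = 214.2 kN/m; ΣN' = 291.2 kN/m; ΣW sinα = 118.2 kN/m
Resisting = 214.2 + 291.2·tan24.9° = 214.2 + 135.2 = 349.4 kN/m
FS = 349.4 / 118.2 = 2.955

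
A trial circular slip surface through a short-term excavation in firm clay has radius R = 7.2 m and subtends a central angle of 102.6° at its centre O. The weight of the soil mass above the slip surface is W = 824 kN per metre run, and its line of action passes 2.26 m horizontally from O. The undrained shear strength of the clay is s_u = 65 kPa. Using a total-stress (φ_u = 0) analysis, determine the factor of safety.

FS = 3.24

Taking moments about the centre O, the resisting moment is provided by the undrained shear strength acting along the arc:
Arc length L_a = R·θ = 7.2·(102.6°·π/180) = 7.2·1.7907 = 12.89 m
M_R = s_u·L_a·R = 65·12.89·7.2 = 6034.0 kN·m/m
M_D = W·d = 824·2.26 = 1862.2 kN·m/m
FS = M_R / M_D = 6034.0 / 1862.2 = 3.240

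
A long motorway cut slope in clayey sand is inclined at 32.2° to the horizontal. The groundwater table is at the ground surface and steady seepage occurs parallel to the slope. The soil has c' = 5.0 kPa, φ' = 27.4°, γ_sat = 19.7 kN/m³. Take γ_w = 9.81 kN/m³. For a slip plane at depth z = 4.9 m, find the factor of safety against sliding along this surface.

FS = 0.53

With seepage parallel to the slope and the water table at the surface, the effective normal stress on the slip plane uses the buoyant unit weight γ' = γ_sat − γ_w while the driving shear stress uses γ_sat:
FS = [c' + γ' z cos²β tanφ'] / [γ_sat z sinβ cosβ]
γ' = 19.7 − 9.81 = 9.89 kN/m³
Numerator = 5.0 + 9.89·4.9·cos²32.2°·tan27.4° = 5.0 + 9.89·4.9·0.7160·0.5184 = 22.987 kPa
Denominator = 19.7·4.9·sin32.2°·cos32.2° = 19.7·4.9·0.5329·0.8462 = 43.527 kPa
FS = 22.987 / 43.527 = 0.528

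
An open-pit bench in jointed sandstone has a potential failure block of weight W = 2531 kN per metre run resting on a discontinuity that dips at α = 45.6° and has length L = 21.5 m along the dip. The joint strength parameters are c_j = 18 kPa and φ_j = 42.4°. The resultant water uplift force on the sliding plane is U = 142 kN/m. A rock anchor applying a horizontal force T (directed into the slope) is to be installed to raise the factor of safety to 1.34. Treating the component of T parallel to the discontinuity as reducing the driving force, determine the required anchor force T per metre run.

T = 345 kN/m

Resolving forces along and normal to the sliding plane, with the horizontal anchor force T adding T·sinα to the effective normal force and T·cosα acting up the plane against the driving force:
FS = [c_jL + (W cosα − U + T sinα) tanφ_j] / [W sinα − T cosα]
Without the anchor: N' = 1628.8 kN/m, driving T_d = 1808.3 kN/m, resisting R = 18·21.5 + 1628.8·tan42.4° = 1874.3 kN/m, FS = 1.04.
Setting FS = 1.34 and solving for T:
1.34·(1808.3 − T cos45.6°) = 1874.3 + T sin45.6°·tan42.4°
T·(sin45.6°·tan42.4° + 1.34·cos45.6°) = 1.34·1808.3 − 1874.3
T·(0.7145·0.9131 + 1.34·0.6997) = 2423.2 − 1874.3 = 548.8
T·1.5900 = 548.8
T = 345.2 kN/m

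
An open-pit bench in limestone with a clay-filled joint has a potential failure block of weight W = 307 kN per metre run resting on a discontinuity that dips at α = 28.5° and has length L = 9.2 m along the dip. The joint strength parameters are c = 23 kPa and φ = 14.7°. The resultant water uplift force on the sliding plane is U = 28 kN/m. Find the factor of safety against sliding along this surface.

FS = 1.88

Resolving the block weight along and normal to the plane and applying the Mohr–Coulomb strength on the joint:
N' = W cosα − U = 307·cos28.5° − 28 = 241.8 kN/m
Driving force T = W sinα = 307·sin28.5° = 146.5 kN/m
Resisting force R = c·L + N'·tanφ = 23·9.2 + 241.8·tan14.7° = 211.6 + 63.4 = 275.0 kN/m
FS = R / T = 275.0 / 146.5 = 1.878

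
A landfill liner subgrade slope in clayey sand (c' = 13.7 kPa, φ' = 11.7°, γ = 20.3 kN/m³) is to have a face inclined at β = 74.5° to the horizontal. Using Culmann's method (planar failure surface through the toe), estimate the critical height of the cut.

Culmann's analysis gives the critical failure plane at α_cr = (β + φ')/2 = (74.5 + 11.7)/2 = 43.1°, and the critical height
H_c = (4c'/γ) · sinβ cosφ' / [1 − cos(β − φ')]
    = (4·13.7/20.3) · sin74.5°·cos11.7° / [1 − cos(62.8°)]
    = 2.700 · 0.9636·0.9792 / [1 − 0.4571]
    = 2.700 · 0.9436 / 0.5429
    = 4.69 m

H_c = 4.69 m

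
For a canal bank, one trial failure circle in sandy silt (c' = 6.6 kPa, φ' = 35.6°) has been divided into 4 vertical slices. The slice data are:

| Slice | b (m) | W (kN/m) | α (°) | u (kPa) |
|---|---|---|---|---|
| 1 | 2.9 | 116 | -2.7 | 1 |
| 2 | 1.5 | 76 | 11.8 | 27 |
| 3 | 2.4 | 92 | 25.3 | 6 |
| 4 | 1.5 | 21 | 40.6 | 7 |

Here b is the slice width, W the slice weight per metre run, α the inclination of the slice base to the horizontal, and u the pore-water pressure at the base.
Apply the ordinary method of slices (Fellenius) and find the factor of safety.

FS = 3.39

Ordinary method of slices: FS = Σ[c'·Δl_i + (W_i cosα_i − u_i·Δl_i)·tanφ'] / Σ W_i sinα_i, with Δl_i = b_i / cosα_i.
Slice 1: Δl = 2.9/cos(-2.7°) = 2.903 m; N'_1 = 116·cos(-2.7°) − 1·2.903 = 113.0; c'Δl = 19.16; W sinα = -5.5
Slice 2: Δl = 1.5/cos11.8° = 1.532 m; N'_2 = 76·cos11.8° − 27·1.532 = 33.0; c'Δl = 10.11; W sinα = 15.5
Slice 3: Δl = 2.4/cos25.3° = 2.655 m; N'_3 = 92·cos25.3° − 6·2.655 = 67.2; c'Δl = 17.52; W sinα = 39.3
Slice 4: Δl = 1.5/cos40.6° = 1.976 m; N'_4 = 21·cos40.6° − 7·1.976 = 2.1; c'Δl = 13.04; W sinα = 13.7
Σc'Δl = 59.8 kN/m; ΣN' = 215.4 kN/m; ΣW sinα = 63.1 kN/m
Resisting = 59.8 + 215.4·tan35.6° = 59.8 + 154.2 = 214.0 kN/m
FS = 214.0 / 63.1 = 3.394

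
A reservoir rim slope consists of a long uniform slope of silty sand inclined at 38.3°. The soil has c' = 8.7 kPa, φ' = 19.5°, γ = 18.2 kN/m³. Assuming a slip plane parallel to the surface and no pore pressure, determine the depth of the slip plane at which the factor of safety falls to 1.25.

Setting FS = 1.25 in FS = [c' + γz cos²β tanφ'] / [γz sinβ cosβ] and solving for z:
z = c' / [γ cosβ (FS·sinβ − cosβ·tanφ')]
  = 8.7 / [18.2·cos38.3°·(1.25·sin38.3° − cos38.3°·tan19.5°)]
  = 8.7 / [18.2·0.7848·(1.25·0.6198 − 0.7848·0.3541)]
  = 8.7 / 7.0960 = 1.226 m

z = 1.23 m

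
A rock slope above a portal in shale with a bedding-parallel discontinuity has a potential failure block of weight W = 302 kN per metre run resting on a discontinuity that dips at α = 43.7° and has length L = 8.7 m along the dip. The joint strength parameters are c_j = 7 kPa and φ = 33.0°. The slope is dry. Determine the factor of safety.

FS = 0.97

Resolving the block weight along and normal to the plane and applying the Mohr–Coulomb strength on the joint:
N' = W cosα = 302·cos43.7° = 218.3 kN/m
Driving force T = W sinα = 302·sin43.7° = 208.6 kN/m
Resisting force R = c_j·L + N'·tanφ = 7·8.7 + 218.3·tan33.0° = 60.9 + 141.8 = 202.7 kN/m
FS = R / T = 202.7 / 208.6 = 0.971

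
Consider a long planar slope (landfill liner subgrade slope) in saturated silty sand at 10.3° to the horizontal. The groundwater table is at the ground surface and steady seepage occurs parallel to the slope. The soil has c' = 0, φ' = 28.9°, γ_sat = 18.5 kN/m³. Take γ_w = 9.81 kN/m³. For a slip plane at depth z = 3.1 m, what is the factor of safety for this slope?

With seepage parallel to the slope and the water table at the surface, the effective normal stress on the slip plane uses the buoyant unit weight γ' = γ_sat − γ_w while the driving shear stress uses γ_sat:
FS = [c' + γ' z cos²β tanφ'] / [γ_sat z sinβ cosβ]
(For c' = 0 this reduces to FS = (γ'/γ_sat)·tanφ'/tanβ.)
γ' = 18.5 − 9.81 = 8.69 kN/m³
Numerator = 0.0 + 8.69·3.1·cos²10.3°·tan28.9° = 0.0 + 8.69·3.1·0.9680·0.5520 = 14.396 kPa
Denominator = 18.5·3.1·sin10.3°·cos10.3° = 18.5·3.1·0.1788·0.9839 = 10.089 kPa
FS = 14.396 / 10.089 = 1.427

FS = 1.43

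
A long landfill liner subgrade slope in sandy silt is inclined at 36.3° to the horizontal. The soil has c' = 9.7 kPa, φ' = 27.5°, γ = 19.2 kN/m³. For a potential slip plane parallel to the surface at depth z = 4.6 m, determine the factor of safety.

FS = 0.94

For an infinite slope with a slip plane parallel to the surface (no pore pressure): FS = [c' + γz cos²β tanφ'] / [γz sinβ cosβ].
γz = 19.2·4.6 = 88.32 kN/m²
Numerator = 9.7 + 88.32·cos²36.3°·tan27.5° = 9.7 + 88.32·0.6495·0.5206 = 39.563 kPa
Denominator = 88.32·sin36.3°·cos36.3° = 88.32·0.5920·0.8059 = 42.139 kPa
FS = 39.563 / 42.139 = 0.939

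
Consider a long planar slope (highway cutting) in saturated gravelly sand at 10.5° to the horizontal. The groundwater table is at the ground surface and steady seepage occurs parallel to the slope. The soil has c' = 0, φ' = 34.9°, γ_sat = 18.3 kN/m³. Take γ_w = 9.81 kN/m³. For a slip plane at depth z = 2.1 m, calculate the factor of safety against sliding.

With seepage parallel to the slope and the water table at the surface, the effective normal stress on the slip plane uses the buoyant unit weight γ' = γ_sat − γ_w while the driving shear stress uses γ_sat:
FS = [c' + γ' z cos²β tanφ'] / [γ_sat z sinβ cosβ]
(For c' = 0 this reduces to FS = (γ'/γ_sat)·tanφ'/tanβ.)
γ' = 18.3 − 9.81 = 8.49 kN/m³
Numerator = 0.0 + 8.49·2.1·cos²10.5°·tan34.9° = 0.0 + 8.49·2.1·0.9668·0.6976 = 12.025 kPa
Denominator = 18.3·2.1·sin10.5°·cos10.5° = 18.3·2.1·0.1822·0.9833 = 6.886 kPa
FS = 12.025 / 6.886 = 1.746

FS = 1.75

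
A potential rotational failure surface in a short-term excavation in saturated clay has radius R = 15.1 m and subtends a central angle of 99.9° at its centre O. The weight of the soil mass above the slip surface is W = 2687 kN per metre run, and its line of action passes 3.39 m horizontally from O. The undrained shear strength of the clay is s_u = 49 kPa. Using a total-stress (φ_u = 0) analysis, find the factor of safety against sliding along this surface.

Taking moments about the centre O, the resisting moment is provided by the undrained shear strength acting along the arc:
Arc length L_a = R·θ = 15.1·(99.9°·π/180) = 15.1·1.7436 = 26.33 m
M_R = s_u·L_a·R = 49·26.33·15.1 = 19480.2 kN·m/m
M_D = W·d = 2687·3.39 = 9108.9 kN·m/m
FS = M_R / M_D = 19480.2 / 9108.9 = 2.139

FS = 2.14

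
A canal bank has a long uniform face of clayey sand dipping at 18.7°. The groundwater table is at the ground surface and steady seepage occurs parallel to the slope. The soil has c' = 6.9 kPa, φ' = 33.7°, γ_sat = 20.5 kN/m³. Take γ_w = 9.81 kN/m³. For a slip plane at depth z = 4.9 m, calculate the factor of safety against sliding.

FS = 1.25

With seepage parallel to the slope and the water table at the surface, the effective normal stress on the slip plane uses the buoyant unit weight γ' = γ_sat − γ_w while the driving shear stress uses γ_sat:
FS = [c' + γ' z cos²β tanφ'] / [γ_sat z sinβ cosβ]
γ' = 20.5 − 9.81 = 10.69 kN/m³
Numerator = 6.9 + 10.69·4.9·cos²18.7°·tan33.7° = 6.9 + 10.69·4.9·0.8972·0.6669 = 38.243 kPa
Denominator = 20.5·4.9·sin18.7°·cos18.7° = 20.5·4.9·0.3206·0.9472 = 30.505 kPa
FS = 38.243 / 30.505 = 1.254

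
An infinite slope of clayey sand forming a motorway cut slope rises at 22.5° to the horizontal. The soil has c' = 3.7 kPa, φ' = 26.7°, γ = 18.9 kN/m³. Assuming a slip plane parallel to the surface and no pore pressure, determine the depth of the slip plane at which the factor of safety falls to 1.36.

z = 3.80 m

Setting FS = 1.36 in FS = [c' + γz cos²β tanφ'] / [γz sinβ cosβ] and solving for z:
z = c' / [γ cosβ (FS·sinβ − cosβ·tanφ')]
  = 3.7 / [18.9·cos22.5°·(1.36·sin22.5° − cos22.5°·tan26.7°)]
  = 3.7 / [18.9·0.9239·(1.36·0.3827 − 0.9239·0.5029)]
  = 3.7 / 0.9741 = 3.798 m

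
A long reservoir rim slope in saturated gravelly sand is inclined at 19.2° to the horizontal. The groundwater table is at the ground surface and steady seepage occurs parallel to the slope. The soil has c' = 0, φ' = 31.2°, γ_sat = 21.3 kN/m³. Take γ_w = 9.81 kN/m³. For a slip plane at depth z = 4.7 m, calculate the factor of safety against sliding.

With seepage parallel to the slope and the water table at the surface, the effective normal stress on the slip plane uses the buoyant unit weight γ' = γ_sat − γ_w while the driving shear stress uses γ_sat:
FS = [c' + γ' z cos²β tanφ'] / [γ_sat z sinβ cosβ]
(For c' = 0 this reduces to FS = (γ'/γ_sat)·tanφ'/tanβ.)
γ' = 21.3 − 9.81 = 11.49 kN/m³
Numerator = 0.0 + 11.49·4.7·cos²19.2°·tan31.2° = 0.0 + 11.49·4.7·0.8918·0.6056 = 29.168 kPa
Denominator = 21.3·4.7·sin19.2°·cos19.2° = 21.3·4.7·0.3289·0.9444 = 31.092 kPa
FS = 29.168 / 31.092 = 0.938

FS = 0.94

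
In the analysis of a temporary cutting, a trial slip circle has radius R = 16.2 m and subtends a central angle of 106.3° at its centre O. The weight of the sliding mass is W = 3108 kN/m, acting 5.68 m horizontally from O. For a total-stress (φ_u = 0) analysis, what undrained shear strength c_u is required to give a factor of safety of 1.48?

FS = c_u·L_a·R / (W·d), so c_u = FS·W·d / (L_a·R).
Arc length L_a = R·θ = 16.2·(106.3°·π/180) = 16.2·1.8553 = 30.06 m
c_u = 1.48·3108·5.68 / (30.06·16.2) = 26127.1 / 486.90 = 53.66 kPa

c_u = 53.7 kPa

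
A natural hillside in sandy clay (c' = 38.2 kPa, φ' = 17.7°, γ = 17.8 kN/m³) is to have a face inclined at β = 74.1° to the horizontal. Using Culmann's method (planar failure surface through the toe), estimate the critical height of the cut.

H_c = 17.61 m

Culmann's analysis gives the critical failure plane at α_cr = (β + φ')/2 = (74.1 + 17.7)/2 = 45.9°, and the critical height
H_c = (4c'/γ) · sinβ cosφ' / [1 − cos(β − φ')]
    = (4·38.2/17.8) · sin74.1°·cos17.7° / [1 − cos(56.4°)]
    = 8.584 · 0.9617·0.9527 / [1 − 0.5534]
    = 8.584 · 0.9162 / 0.4466
    = 17.61 m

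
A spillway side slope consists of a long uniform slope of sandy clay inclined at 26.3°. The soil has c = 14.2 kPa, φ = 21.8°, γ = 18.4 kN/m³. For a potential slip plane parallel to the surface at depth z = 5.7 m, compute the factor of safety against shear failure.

For an infinite slope with a slip plane parallel to the surface (no pore pressure): FS = [c + γz cos²β tanφ] / [γz sinβ cosβ].
γz = 18.4·5.7 = 104.88 kN/m²
Numerator = 14.2 + 104.88·cos²26.3°·tan21.8° = 14.2 + 104.88·0.8037·0.4000 = 47.914 kPa
Denominator = 104.88·sin26.3°·cos26.3° = 104.88·0.4431·0.8965 = 41.659 kPa
FS = 47.914 / 41.659 = 1.150

FS = 1.15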